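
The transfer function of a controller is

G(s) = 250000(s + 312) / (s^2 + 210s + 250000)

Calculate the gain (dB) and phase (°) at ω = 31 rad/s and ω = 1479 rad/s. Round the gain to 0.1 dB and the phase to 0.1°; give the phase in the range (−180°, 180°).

At s = jω = j31:
zero (s+312): 312 + j31 → |·| = √(312²+31²) = √98305 ≈ 313.54, ∠ = arctan(31/312) ≈ 5.67°
quadratic: (j31)² + 210·j31 + 250000 = 249039 + j6510 → |·| ≈ 2.4912e+05, ∠ ≈ 1.50°
|G| = 250000 · 313.54 / 2.4912e+05 ≈ 314.65
Gain = 20 log₁₀(314.65) ≈ 49.96 dB
∠G = 5.67° − 1.50° = 4.17°

At s = jω = j1479:
zero (s+312): 312 + j1479 → |·| = √(312²+1479²) = √2284785 ≈ 1511.6, ∠ = arctan(1479/312) ≈ 78.09°
quadratic: (j1479)² + 210·j1479 + 250000 = -1937441 + j310590 → |·| ≈ 1.9622e+06, ∠ ≈ 170.89°
|G| = 250000 · 1511.6 / 1.9622e+06 ≈ 192.59
Gain = 20 log₁₀(192.59) ≈ 45.69 dB
∠G = 78.09° − 170.89° = -92.80°

ω = 31: 50.0 dB, 4.2°; ω = 1479: 45.7 dB, -92.8°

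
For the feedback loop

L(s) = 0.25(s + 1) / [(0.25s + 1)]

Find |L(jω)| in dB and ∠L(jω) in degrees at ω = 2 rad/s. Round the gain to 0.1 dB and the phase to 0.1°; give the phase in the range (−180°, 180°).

-6.0 dB, 36.9°

At ω = 2 rad/s:
zero (1 + j2·1) = 1 + j2 → |·| ≈ 2.2361, ∠ ≈ 63.43°
pole (1 + j2·0.25) = 1 + j0.5 → |·| ≈ 1.118, ∠ ≈ 26.57°
|L| = 0.25 · 2.2361 / (1.118) ≈ 0.50002
Gain = 20 log₁₀(0.50002) ≈ -6.02 dB
∠L = (63.43°) − (26.57°) = 36.86°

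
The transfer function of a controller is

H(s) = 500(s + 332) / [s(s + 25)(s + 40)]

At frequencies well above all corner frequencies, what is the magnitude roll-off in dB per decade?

-40 dB/decade

Each pole contributes −20 dB/decade at high frequency; each zero contributes +20 dB/decade.
Net: 1 zero(s) − 3 pole(s) → -40 dB/decade.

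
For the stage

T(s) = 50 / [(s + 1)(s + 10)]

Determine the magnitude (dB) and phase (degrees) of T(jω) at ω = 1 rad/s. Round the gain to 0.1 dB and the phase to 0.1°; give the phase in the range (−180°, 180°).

10.9 dB, -50.7°

At s = jω = j1:
pole (s+1): 1 + j1 → |·| = √(1²+1²) = √2 ≈ 1.4142, ∠ = arctan(1/1) ≈ 45.00°
pole (s+10): 10 + j1 → |·| = √(10²+1²) = √101 ≈ 10.05, ∠ = arctan(1/10) ≈ 5.71°
|T| = 50 / 14.213 ≈ 3.5179
Gain = 20 log₁₀(3.5179) ≈ 10.93 dB
∠T = 0.00° − 50.71° = -50.71°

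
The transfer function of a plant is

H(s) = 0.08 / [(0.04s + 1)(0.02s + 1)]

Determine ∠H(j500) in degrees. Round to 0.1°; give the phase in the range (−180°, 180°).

At ω = 500 rad/s:
pole (1 + j500·0.04) = 1 + j20 → |·| ≈ 20.025, ∠ ≈ 87.14°
pole (1 + j500·0.02) = 1 + j10 → |·| ≈ 10.05, ∠ ≈ 84.29°
∠H = (0°) − (87.14° + 84.29°) = -171.43°

-171.4°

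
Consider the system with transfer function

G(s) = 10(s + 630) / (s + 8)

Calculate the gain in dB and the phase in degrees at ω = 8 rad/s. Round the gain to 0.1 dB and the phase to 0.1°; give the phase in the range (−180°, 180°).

At s = jω = j8:
zero (s+630): 630 + j8 → |·| = √(630²+8²) = √396964 ≈ 630.05, ∠ = arctan(8/630) ≈ 0.73°
pole (s+8): 8 + j8 → |·| = √(8²+8²) = √128 ≈ 11.314, ∠ = arctan(8/8) ≈ 45.00°
|G| = 10 · 630.05 / 11.314 ≈ 556.88
Gain = 20 log₁₀(556.88) ≈ 54.92 dB
∠G = 0.73° − 45.00° = -44.27°

54.9 dB, -44.3°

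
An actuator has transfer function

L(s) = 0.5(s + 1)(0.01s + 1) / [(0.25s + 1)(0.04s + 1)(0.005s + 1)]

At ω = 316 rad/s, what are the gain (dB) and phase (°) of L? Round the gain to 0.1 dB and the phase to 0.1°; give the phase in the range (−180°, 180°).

-11.1 dB, -70.2°

At ω = 316 rad/s:
zero (1 + j316·1) = 1 + j316 → |·| ≈ 316, ∠ ≈ 89.82°
zero (1 + j316·0.01) = 1 + j3.16 → |·| ≈ 3.3145, ∠ ≈ 72.44°
pole (1 + j316·0.25) = 1 + j79 → |·| ≈ 79.006, ∠ ≈ 89.27°
pole (1 + j316·0.04) = 1 + j12.64 → |·| ≈ 12.679, ∠ ≈ 85.48°
pole (1 + j316·0.005) = 1 + j1.58 → |·| ≈ 1.8699, ∠ ≈ 57.67°
|L| = 0.5 · 316 · 3.3145 / (79.006 · 12.679 · 1.8699) ≈ 0.27958
Gain = 20 log₁₀(0.27958) ≈ -11.07 dB
∠L = (89.82° + 72.44°) − (89.27° + 85.48° + 57.67°) = -70.16°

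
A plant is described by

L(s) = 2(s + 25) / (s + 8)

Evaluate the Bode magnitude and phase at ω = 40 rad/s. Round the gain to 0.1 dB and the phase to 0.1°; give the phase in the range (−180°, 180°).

7.3 dB, -20.7°

At s = jω = j40:
zero (s+25): 25 + j40 → |·| = √(25²+40²) = √2225 ≈ 47.17, ∠ = arctan(40/25) ≈ 57.99°
pole (s+8): 8 + j40 → |·| = √(8²+40²) = √1664 ≈ 40.792, ∠ = arctan(40/8) ≈ 78.69°
|L| = 2 · 47.17 / 40.792 ≈ 2.3127
Gain = 20 log₁₀(2.3127) ≈ 7.28 dB
∠L = 57.99° − 78.69° = -20.70°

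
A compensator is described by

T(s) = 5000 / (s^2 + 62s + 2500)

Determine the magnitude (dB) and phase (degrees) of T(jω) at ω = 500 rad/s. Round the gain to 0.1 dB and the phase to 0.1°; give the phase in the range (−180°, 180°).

At s = jω = j500:
quadratic: (j500)² + 62·j500 + 2500 = -247500 + j31000 → |·| ≈ 2.4943e+05, ∠ ≈ 172.86°
|T| = 5000 / 2.4943e+05 ≈ 0.020046
Gain = 20 log₁₀(0.020046) ≈ -33.96 dB
∠T = 0.00° − 172.86° = -172.86°

-34.0 dB, -172.9°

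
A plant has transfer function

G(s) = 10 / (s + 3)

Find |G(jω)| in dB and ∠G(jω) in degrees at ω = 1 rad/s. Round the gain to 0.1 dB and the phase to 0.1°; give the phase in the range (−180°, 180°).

10.0 dB, -18.4°

At s = jω = j1:
pole (s+3): 3 + j1 → |·| = √(3²+1²) = √10 ≈ 3.1623, ∠ = arctan(1/3) ≈ 18.43°
|G| = 10 / 3.1623 ≈ 3.1623
Gain = 20 log₁₀(3.1623) ≈ 10.00 dB
∠G = 0.00° − 18.43° = -18.43°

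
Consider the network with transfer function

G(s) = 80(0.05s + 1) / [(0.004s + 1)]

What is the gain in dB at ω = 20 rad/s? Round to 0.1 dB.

41.0 dB

At ω = 20 rad/s:
zero (1 + j20·0.05) = 1 + j1 → |·| ≈ 1.4142, ∠ ≈ 45.00°
pole (1 + j20·0.004) = 1 + j0.08 → |·| ≈ 1.0032, ∠ ≈ 4.57°
|G| = 80 · 1.4142 / (1.0032) ≈ 112.78
Gain = 20 log₁₀(112.78) ≈ 41.04 dB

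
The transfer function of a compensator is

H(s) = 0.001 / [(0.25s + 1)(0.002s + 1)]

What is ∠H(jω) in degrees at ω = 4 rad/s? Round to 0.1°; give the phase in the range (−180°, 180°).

-45.5°

At ω = 4 rad/s:
pole (1 + j4·0.25) = 1 + j1 → |·| ≈ 1.4142, ∠ ≈ 45.00°
pole (1 + j4·0.002) = 1 + j0.008 → |·| ≈ 1, ∠ ≈ 0.46°
∠H = (0°) − (45.00° + 0.46°) = -45.46°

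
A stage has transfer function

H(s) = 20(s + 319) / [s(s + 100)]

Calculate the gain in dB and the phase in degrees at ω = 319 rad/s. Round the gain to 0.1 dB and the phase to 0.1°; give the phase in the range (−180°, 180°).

-21.5 dB, -117.6°

At s = jω = j319:
zero (s+319): 319 + j319 → |·| = √(319²+319²) = √203522 ≈ 451.13, ∠ = arctan(319/319) ≈ 45.00°
pole (s+100): 100 + j319 → |·| = √(100²+319²) = √111761 ≈ 334.31, ∠ = arctan(319/100) ≈ 72.59°
pole at origin: |s| = 319, ∠ = 90.00° (in denominator)
|H| = 20 · 451.13 / 1.0664e+05 ≈ 0.084608
Gain = 20 log₁₀(0.084608) ≈ -21.45 dB
∠H = 45.00° − 162.59° = -117.59°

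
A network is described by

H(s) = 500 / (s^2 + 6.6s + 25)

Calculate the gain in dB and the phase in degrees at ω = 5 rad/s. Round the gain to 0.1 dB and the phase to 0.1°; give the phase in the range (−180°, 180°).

At s = jω = j5:
quadratic: (j5)² + 6.6·j5 + 25 = 0 + j33 → |·| ≈ 33, ∠ ≈ 90.00°
|H| = 500 / 33 ≈ 15.152
Gain = 20 log₁₀(15.152) ≈ 23.61 dB
∠H = 0.00° − 90.00° = -90.00°

23.6 dB, -90.0°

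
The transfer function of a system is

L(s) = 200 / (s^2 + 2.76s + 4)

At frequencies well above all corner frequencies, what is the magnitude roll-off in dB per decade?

Each pole contributes −20 dB/decade at high frequency; each zero contributes +20 dB/decade.
Net: 0 zero(s) − 2 pole(s) → -40 dB/decade.

-40 dB/decade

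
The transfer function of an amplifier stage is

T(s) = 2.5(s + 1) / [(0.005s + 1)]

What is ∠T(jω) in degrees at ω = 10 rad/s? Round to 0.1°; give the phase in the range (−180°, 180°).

81.4°

At ω = 10 rad/s:
zero (1 + j10·1) = 1 + j10 → |·| ≈ 10.05, ∠ ≈ 84.29°
pole (1 + j10·0.005) = 1 + j0.05 → |·| ≈ 1.0012, ∠ ≈ 2.86°
∠T = (84.29°) − (2.86°) = 81.43°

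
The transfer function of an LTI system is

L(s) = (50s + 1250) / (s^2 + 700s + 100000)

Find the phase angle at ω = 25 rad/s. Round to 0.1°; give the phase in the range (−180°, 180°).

Substitute s = j25:
Numerator: 50(j25) + 1250 = 1250 + j1250
Denominator: (j25)^2 + 700(j25) + 100000 = 99375 + j17500
|N| = √(1250² + 1250²) ≈ 1767.8, ∠N ≈ 45.00°
|D| = √(99375² + 17500²) ≈ 1.009e+05, ∠D ≈ 9.99°
∠L = 45.00° − 9.99° = 35.01°

35.0°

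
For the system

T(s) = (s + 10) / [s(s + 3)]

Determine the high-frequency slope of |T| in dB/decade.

Each pole contributes −20 dB/decade at high frequency; each zero contributes +20 dB/decade.
Net: 1 zero(s) − 2 pole(s) → -20 dB/decade.

-20 dB/decade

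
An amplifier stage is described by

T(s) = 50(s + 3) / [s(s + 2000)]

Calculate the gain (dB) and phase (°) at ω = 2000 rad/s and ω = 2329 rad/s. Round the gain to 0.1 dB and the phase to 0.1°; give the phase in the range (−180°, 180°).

At s = jω = j2000:
zero (s+3): 3 + j2000 → |·| = √(3²+2000²) = √4000009 ≈ 2000, ∠ = arctan(2000/3) ≈ 89.91°
pole (s+2000): 2000 + j2000 → |·| = √(2000²+2000²) = √8000000 ≈ 2828.4, ∠ = arctan(2000/2000) ≈ 45.00°
pole at origin: |s| = 2000, ∠ = 90.00° (in denominator)
|T| = 50 · 2000 / 5.6568e+06 ≈ 0.017678
Gain = 20 log₁₀(0.017678) ≈ -35.05 dB
∠T = 89.91° − 135.00° = -45.09°

At s = jω = j2329:
zero (s+3): 3 + j2329 → |·| = √(3²+2329²) = √5424250 ≈ 2329, ∠ = arctan(2329/3) ≈ 89.93°
pole (s+2000): 2000 + j2329 → |·| = √(2000²+2329²) = √9424241 ≈ 3069.9, ∠ = arctan(2329/2000) ≈ 49.35°
pole at origin: |s| = 2329, ∠ = 90.00° (in denominator)
|T| = 50 · 2329 / 7.1498e+06 ≈ 0.016287
Gain = 20 log₁₀(0.016287) ≈ -35.76 dB
∠T = 89.93° − 139.35° = -49.42°

ω = 2000: -35.1 dB, -45.1°; ω = 2329: -35.8 dB, -49.4°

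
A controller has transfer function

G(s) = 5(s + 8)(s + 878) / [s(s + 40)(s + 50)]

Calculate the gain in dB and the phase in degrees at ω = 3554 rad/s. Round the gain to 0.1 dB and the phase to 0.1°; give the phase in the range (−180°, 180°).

At s = jω = j3554:
zero (s+8): 8 + j3554 → |·| = √(8²+3554²) = √12630980 ≈ 3554, ∠ = arctan(3554/8) ≈ 89.87°
zero (s+878): 878 + j3554 → |·| = √(878²+3554²) = √13401800 ≈ 3660.8, ∠ = arctan(3554/878) ≈ 76.12°
pole (s+40): 40 + j3554 → |·| = √(40²+3554²) = √12632516 ≈ 3554.2, ∠ = arctan(3554/40) ≈ 89.36°
pole (s+50): 50 + j3554 → |·| = √(50²+3554²) = √12633416 ≈ 3554.4, ∠ = arctan(3554/50) ≈ 89.19°
pole at origin: |s| = 3554, ∠ = 90.00° (in denominator)
|G| = 5 · 1.301e+07 / 4.4898e+10 ≈ 0.0014488
Gain = 20 log₁₀(0.0014488) ≈ -56.78 dB
∠G = 165.99° − 268.55° = -102.56°

-56.8 dB, -102.6°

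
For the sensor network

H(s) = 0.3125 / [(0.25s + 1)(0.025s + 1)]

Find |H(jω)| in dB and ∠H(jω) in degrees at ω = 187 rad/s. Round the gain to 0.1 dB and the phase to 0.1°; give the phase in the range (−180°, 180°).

At ω = 187 rad/s:
pole (1 + j187·0.25) = 1 + j46.75 → |·| ≈ 46.761, ∠ ≈ 88.77°
pole (1 + j187·0.025) = 1 + j4.675 → |·| ≈ 4.7808, ∠ ≈ 77.93°
|H| = 0.3125 · 1 / (46.761 · 4.7808) ≈ 0.0013979
Gain = 20 log₁₀(0.0013979) ≈ -57.09 dB
∠H = (0°) − (88.77° + 77.93°) = -166.70°

-57.1 dB, -166.7°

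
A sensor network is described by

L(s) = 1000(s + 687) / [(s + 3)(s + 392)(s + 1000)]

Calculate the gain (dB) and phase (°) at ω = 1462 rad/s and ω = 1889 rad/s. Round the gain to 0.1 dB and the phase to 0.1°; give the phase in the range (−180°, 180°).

ω = 1462: -67.7 dB, -155.7°; ω = 1889: -71.8 dB, -160.3°

At s = jω = j1462:
zero (s+687): 687 + j1462 → |·| = √(687²+1462²) = √2609413 ≈ 1615.4, ∠ = arctan(1462/687) ≈ 64.83°
pole (s+3): 3 + j1462 → |·| = √(3²+1462²) = √2137453 ≈ 1462, ∠ = arctan(1462/3) ≈ 89.88°
pole (s+392): 392 + j1462 → |·| = √(392²+1462²) = √2291108 ≈ 1513.6, ∠ = arctan(1462/392) ≈ 74.99°
pole (s+1000): 1000 + j1462 → |·| = √(1000²+1462²) = √3137444 ≈ 1771.3, ∠ = arctan(1462/1000) ≈ 55.63°
|L| = 1000 · 1615.4 / 3.9197e+09 ≈ 0.00041212
Gain = 20 log₁₀(0.00041212) ≈ -67.70 dB
∠L = 64.83° − 220.50° = -155.67°

At s = jω = j1889:
zero (s+687): 687 + j1889 → |·| = √(687²+1889²) = √4040290 ≈ 2010, ∠ = arctan(1889/687) ≈ 70.01°
pole (s+3): 3 + j1889 → |·| = √(3²+1889²) = √3568330 ≈ 1889, ∠ = arctan(1889/3) ≈ 89.91°
pole (s+392): 392 + j1889 → |·| = √(392²+1889²) = √3721985 ≈ 1929.2, ∠ = arctan(1889/392) ≈ 78.28°
pole (s+1000): 1000 + j1889 → |·| = √(1000²+1889²) = √4568321 ≈ 2137.4, ∠ = arctan(1889/1000) ≈ 62.10°
|L| = 1000 · 2010 / 7.7892e+09 ≈ 0.00025805
Gain = 20 log₁₀(0.00025805) ≈ -71.77 dB
∠L = 70.01° − 230.29° = -160.28°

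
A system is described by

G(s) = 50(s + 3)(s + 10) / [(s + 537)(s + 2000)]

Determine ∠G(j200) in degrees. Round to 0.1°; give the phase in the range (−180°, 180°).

At s = jω = j200:
zero (s+3): 3 + j200 → |·| = √(3²+200²) = √40009 ≈ 200.02, ∠ = arctan(200/3) ≈ 89.14°
zero (s+10): 10 + j200 → |·| = √(10²+200²) = √40100 ≈ 200.25, ∠ = arctan(200/10) ≈ 87.14°
pole (s+537): 537 + j200 → |·| = √(537²+200²) = √328369 ≈ 573.03, ∠ = arctan(200/537) ≈ 20.43°
pole (s+2000): 2000 + j200 → |·| = √(2000²+200²) = √4040000 ≈ 2010, ∠ = arctan(200/2000) ≈ 5.71°
∠G = 176.28° − 26.14° = 150.14°

150.1°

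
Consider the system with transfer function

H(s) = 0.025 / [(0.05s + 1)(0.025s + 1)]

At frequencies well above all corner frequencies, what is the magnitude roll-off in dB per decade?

Each pole contributes −20 dB/decade at high frequency; each zero contributes +20 dB/decade.
Net: 0 zero(s) − 2 pole(s) → -40 dB/decade.

-40 dB/decade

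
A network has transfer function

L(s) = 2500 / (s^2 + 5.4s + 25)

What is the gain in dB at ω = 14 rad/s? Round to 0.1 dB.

22.5 dB

At s = jω = j14:
quadratic: (j14)² + 5.4·j14 + 25 = -171 + j75.6 → |·| ≈ 186.97, ∠ ≈ 156.15°
|L| = 2500 / 186.97 ≈ 13.371
Gain = 20 log₁₀(13.371) ≈ 22.52 dB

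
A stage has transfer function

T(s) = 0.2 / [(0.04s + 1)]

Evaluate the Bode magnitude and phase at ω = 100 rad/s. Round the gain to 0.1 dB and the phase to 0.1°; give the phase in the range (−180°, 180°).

At ω = 100 rad/s:
pole (1 + j100·0.04) = 1 + j4 → |·| ≈ 4.1231, ∠ ≈ 75.96°
|T| = 0.2 · 1 / (4.1231) ≈ 0.048507
Gain = 20 log₁₀(0.048507) ≈ -26.28 dB
∠T = (0°) − (75.96°) = -75.96°

-26.3 dB, -76.0°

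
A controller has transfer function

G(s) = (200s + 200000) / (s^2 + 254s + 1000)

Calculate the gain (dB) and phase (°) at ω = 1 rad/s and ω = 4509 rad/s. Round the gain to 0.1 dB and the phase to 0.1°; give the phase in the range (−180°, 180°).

Substitute s = j1:
Numerator: 200(j1) + 200000 = 200000 + j200
Denominator: (j1)^2 + 254(j1) + 1000 = 999 + j254
|N| = √(200000² + 200²) ≈ 2e+05, ∠N ≈ 0.06°
|D| = √(999² + 254²) ≈ 1030.8, ∠D ≈ 14.27°
|G| = 2e+05 / 1030.8 ≈ 194.02
Gain = 20 log₁₀(194.02) ≈ 45.76 dB
∠G = 0.06° − 14.27° = -14.21°

Substitute s = j4509:
Numerator: 200(j4509) + 200000 = 200000 + j901800
Denominator: (j4509)^2 + 254(j4509) + 1000 = -20330081 + j1145286
|N| = √(200000² + 901800²) ≈ 9.2371e+05, ∠N ≈ 77.50°
|D| = √(20330081² + 1145286²) ≈ 2.0362e+07, ∠D ≈ 176.78°
|G| = 9.2371e+05 / 2.0362e+07 ≈ 0.045364
Gain = 20 log₁₀(0.045364) ≈ -26.87 dB
∠G = 77.50° − 176.78° = -99.28°

ω = 1: 45.8 dB, -14.2°; ω = 4509: -26.9 dB, -99.3°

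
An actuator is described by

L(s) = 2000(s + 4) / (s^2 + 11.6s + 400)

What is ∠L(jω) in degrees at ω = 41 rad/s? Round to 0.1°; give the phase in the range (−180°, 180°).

-75.2°

At s = jω = j41:
zero (s+4): 4 + j41 → |·| = √(4²+41²) = √1697 ≈ 41.195, ∠ = arctan(41/4) ≈ 84.43°
quadratic: (j41)² + 11.6·j41 + 400 = -1281 + j475.6 → |·| ≈ 1366.4, ∠ ≈ 159.63°
∠L = 84.43° − 159.63° = -75.20°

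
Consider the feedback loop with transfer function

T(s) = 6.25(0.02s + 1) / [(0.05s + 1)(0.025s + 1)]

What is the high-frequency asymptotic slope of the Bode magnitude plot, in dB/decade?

Each pole contributes −20 dB/decade at high frequency; each zero contributes +20 dB/decade.
Net: 1 zero(s) − 2 pole(s) → -20 dB/decade.

-20 dB/decade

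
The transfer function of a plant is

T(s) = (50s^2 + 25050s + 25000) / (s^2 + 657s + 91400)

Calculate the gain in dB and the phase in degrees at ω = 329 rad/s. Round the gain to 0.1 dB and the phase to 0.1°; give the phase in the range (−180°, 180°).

Substitute s = j329:
Numerator: 50(j329)^2 + 25050(j329) + 25000 = -5387050 + j8241450
Denominator: (j329)^2 + 657(j329) + 91400 = -16841 + j216153
|N| = √(5387050² + 8241450²) ≈ 9.8459e+06, ∠N ≈ 123.17°
|D| = √(16841² + 216153²) ≈ 2.1681e+05, ∠D ≈ 94.46°
|T| = 9.8459e+06 / 2.1681e+05 ≈ 45.413
Gain = 20 log₁₀(45.413) ≈ 33.14 dB
∠T = 123.17° − 94.46° = 28.71°

33.1 dB, 28.7°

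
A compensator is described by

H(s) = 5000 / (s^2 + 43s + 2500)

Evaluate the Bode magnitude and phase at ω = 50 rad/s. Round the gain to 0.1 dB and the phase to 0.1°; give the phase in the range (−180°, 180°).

7.3 dB, -90.0°

At s = jω = j50:
quadratic: (j50)² + 43·j50 + 2500 = 0 + j2150 → |·| ≈ 2150, ∠ ≈ 90.00°
|H| = 5000 / 2150 ≈ 2.3256
Gain = 20 log₁₀(2.3256) ≈ 7.33 dB
∠H = 0.00° − 90.00° = -90.00°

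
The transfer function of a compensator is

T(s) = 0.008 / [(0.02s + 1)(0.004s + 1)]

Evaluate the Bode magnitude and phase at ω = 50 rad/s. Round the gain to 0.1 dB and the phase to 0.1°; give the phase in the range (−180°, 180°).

At ω = 50 rad/s:
pole (1 + j50·0.02) = 1 + j1 → |·| ≈ 1.4142, ∠ ≈ 45.00°
pole (1 + j50·0.004) = 1 + j0.2 → |·| ≈ 1.0198, ∠ ≈ 11.31°
|T| = 0.008 · 1 / (1.4142 · 1.0198) ≈ 0.0055471
Gain = 20 log₁₀(0.0055471) ≈ -45.12 dB
∠T = (0°) − (45.00° + 11.31°) = -56.31°

-45.1 dB, -56.3°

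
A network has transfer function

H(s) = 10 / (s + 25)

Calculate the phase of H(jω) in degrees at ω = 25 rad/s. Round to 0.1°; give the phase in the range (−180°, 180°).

Substitute s = j25:
Numerator: 10 = 10 + j0
Denominator: (j25) + 25 = 25 + j25
|N| = √(10² + 0²) ≈ 10, ∠N ≈ 0.00°
|D| = √(25² + 25²) ≈ 35.355, ∠D ≈ 45.00°
∠H = 0.00° − 45.00° = -45.00°

-45.0°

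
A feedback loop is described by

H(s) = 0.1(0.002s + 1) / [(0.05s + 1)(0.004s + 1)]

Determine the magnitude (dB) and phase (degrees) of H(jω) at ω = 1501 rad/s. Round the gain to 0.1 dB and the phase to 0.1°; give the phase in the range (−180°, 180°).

-63.2 dB, -98.2°

At ω = 1501 rad/s:
zero (1 + j1501·0.002) = 1 + j3.002 → |·| ≈ 3.1642, ∠ ≈ 71.58°
pole (1 + j1501·0.05) = 1 + j75.05 → |·| ≈ 75.057, ∠ ≈ 89.24°
pole (1 + j1501·0.004) = 1 + j6.004 → |·| ≈ 6.0867, ∠ ≈ 80.54°
|H| = 0.1 · 3.1642 / (75.057 · 6.0867) ≈ 0.00069261
Gain = 20 log₁₀(0.00069261) ≈ -63.19 dB
∠H = (71.58°) − (89.24° + 80.54°) = -98.20°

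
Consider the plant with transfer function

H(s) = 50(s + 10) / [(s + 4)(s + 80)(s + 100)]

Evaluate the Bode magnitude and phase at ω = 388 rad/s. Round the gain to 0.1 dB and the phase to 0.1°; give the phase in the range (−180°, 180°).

-70.0 dB, -154.8°

At s = jω = j388:
zero (s+10): 10 + j388 → |·| = √(10²+388²) = √150644 ≈ 388.13, ∠ = arctan(388/10) ≈ 88.52°
pole (s+4): 4 + j388 → |·| = √(4²+388²) = √150560 ≈ 388.02, ∠ = arctan(388/4) ≈ 89.41°
pole (s+80): 80 + j388 → |·| = √(80²+388²) = √156944 ≈ 396.16, ∠ = arctan(388/80) ≈ 78.35°
pole (s+100): 100 + j388 → |·| = √(100²+388²) = √160544 ≈ 400.68, ∠ = arctan(388/100) ≈ 75.55°
|H| = 50 · 388.13 / 6.1592e+07 ≈ 0.00031508
Gain = 20 log₁₀(0.00031508) ≈ -70.03 dB
∠H = 88.52° − 243.31° = -154.79°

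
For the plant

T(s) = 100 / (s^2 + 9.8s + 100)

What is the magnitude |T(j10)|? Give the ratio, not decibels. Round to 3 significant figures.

At s = jω = j10:
quadratic: (j10)² + 9.8·j10 + 100 = 0 + j98 → |·| ≈ 98, ∠ ≈ 90.00°
|T| = 100 / 98 ≈ 1.0204

1.02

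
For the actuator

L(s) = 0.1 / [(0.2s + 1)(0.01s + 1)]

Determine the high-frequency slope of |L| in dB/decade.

-40 dB/decade

Each pole contributes −20 dB/decade at high frequency; each zero contributes +20 dB/decade.
Net: 0 zero(s) − 2 pole(s) → -40 dB/decade.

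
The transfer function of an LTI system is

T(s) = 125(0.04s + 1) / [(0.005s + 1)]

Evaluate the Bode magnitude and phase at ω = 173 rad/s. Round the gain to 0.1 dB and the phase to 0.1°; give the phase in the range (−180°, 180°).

56.4 dB, 40.9°

At ω = 173 rad/s:
zero (1 + j173·0.04) = 1 + j6.92 → |·| ≈ 6.9919, ∠ ≈ 81.78°
pole (1 + j173·0.005) = 1 + j0.865 → |·| ≈ 1.3222, ∠ ≈ 40.86°
|T| = 125 · 6.9919 / (1.3222) ≈ 661.01
Gain = 20 log₁₀(661.01) ≈ 56.40 dB
∠T = (81.78°) − (40.86°) = 40.92°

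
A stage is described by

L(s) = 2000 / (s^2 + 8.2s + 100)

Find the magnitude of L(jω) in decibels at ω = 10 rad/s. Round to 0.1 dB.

27.7 dB

At s = jω = j10:
quadratic: (j10)² + 8.2·j10 + 100 = 0 + j82 → |·| ≈ 82, ∠ ≈ 90.00°
|L| = 2000 / 82 ≈ 24.39
Gain = 20 log₁₀(24.39) ≈ 27.74 dB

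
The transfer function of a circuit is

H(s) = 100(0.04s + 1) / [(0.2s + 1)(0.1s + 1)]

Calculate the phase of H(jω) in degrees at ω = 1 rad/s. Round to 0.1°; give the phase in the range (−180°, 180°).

-14.7°

At ω = 1 rad/s:
zero (1 + j1·0.04) = 1 + j0.04 → |·| ≈ 1.0008, ∠ ≈ 2.29°
pole (1 + j1·0.2) = 1 + j0.2 → |·| ≈ 1.0198, ∠ ≈ 11.31°
pole (1 + j1·0.1) = 1 + j0.1 → |·| ≈ 1.005, ∠ ≈ 5.71°
∠H = (2.29°) − (11.31° + 5.71°) = -14.73°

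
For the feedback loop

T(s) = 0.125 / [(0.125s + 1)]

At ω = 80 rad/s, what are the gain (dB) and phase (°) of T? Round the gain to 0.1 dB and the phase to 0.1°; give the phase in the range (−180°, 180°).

At ω = 80 rad/s:
pole (1 + j80·0.125) = 1 + j10 → |·| ≈ 10.05, ∠ ≈ 84.29°
|T| = 0.125 · 1 / (10.05) ≈ 0.012438
Gain = 20 log₁₀(0.012438) ≈ -38.10 dB
∠T = (0°) − (84.29°) = -84.29°

-38.1 dB, -84.3°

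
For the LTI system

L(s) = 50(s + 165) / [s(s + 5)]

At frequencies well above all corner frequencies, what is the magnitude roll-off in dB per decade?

-20 dB/decade

Each pole contributes −20 dB/decade at high frequency; each zero contributes +20 dB/decade.
Net: 1 zero(s) − 2 pole(s) → -20 dB/decade.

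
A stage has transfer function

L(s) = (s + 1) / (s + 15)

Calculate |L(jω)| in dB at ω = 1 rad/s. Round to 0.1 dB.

-20.5 dB

Substitute s = j1:
Numerator: (j1) + 1 = 1 + j1
Denominator: (j1) + 15 = 15 + j1
|N| = √(1² + 1²) ≈ 1.4142, ∠N ≈ 45.00°
|D| = √(15² + 1²) ≈ 15.033, ∠D ≈ 3.81°
|L| = 1.4142 / 15.033 ≈ 0.094073
Gain = 20 log₁₀(0.094073) ≈ -20.53 dB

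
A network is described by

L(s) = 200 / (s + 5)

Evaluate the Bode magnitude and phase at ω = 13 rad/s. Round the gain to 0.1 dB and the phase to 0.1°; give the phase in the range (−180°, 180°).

23.1 dB, -69.0°

Substitute s = j13:
Numerator: 200 = 200 + j0
Denominator: (j13) + 5 = 5 + j13
|N| = √(200² + 0²) ≈ 200, ∠N ≈ 0.00°
|D| = √(5² + 13²) ≈ 13.928, ∠D ≈ 68.96°
|L| = 200 / 13.928 ≈ 14.36
Gain = 20 log₁₀(14.36) ≈ 23.14 dB
∠L = 0.00° − 68.96° = -68.96°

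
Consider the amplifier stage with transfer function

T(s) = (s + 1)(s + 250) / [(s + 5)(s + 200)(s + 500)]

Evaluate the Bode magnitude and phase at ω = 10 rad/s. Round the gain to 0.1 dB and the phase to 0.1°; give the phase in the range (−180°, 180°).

-53.0 dB, 19.1°

At s = jω = j10:
zero (s+1): 1 + j10 → |·| = √(1²+10²) = √101 ≈ 10.05, ∠ = arctan(10/1) ≈ 84.29°
zero (s+250): 250 + j10 → |·| = √(250²+10²) = √62600 ≈ 250.2, ∠ = arctan(10/250) ≈ 2.29°
pole (s+5): 5 + j10 → |·| = √(5²+10²) = √125 ≈ 11.18, ∠ = arctan(10/5) ≈ 63.43°
pole (s+200): 200 + j10 → |·| = √(200²+10²) = √40100 ≈ 200.25, ∠ = arctan(10/200) ≈ 2.86°
pole (s+500): 500 + j10 → |·| = √(500²+10²) = √250100 ≈ 500.1, ∠ = arctan(10/500) ≈ 1.15°
|T| = 1 · 2514.5 / 1.1196e+06 ≈ 0.0022459
Gain = 20 log₁₀(0.0022459) ≈ -52.97 dB
∠T = 86.58° − 67.44° = 19.14°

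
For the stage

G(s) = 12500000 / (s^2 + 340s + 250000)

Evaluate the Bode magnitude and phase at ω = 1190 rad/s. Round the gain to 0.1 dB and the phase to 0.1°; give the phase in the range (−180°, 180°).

20.1 dB, -160.9°

At s = jω = j1190:
quadratic: (j1190)² + 340·j1190 + 250000 = -1166100 + j404600 → |·| ≈ 1.2343e+06, ∠ ≈ 160.86°
|G| = 12500000 / 1.2343e+06 ≈ 10.127
Gain = 20 log₁₀(10.127) ≈ 20.11 dB
∠G = 0.00° − 160.86° = -160.86°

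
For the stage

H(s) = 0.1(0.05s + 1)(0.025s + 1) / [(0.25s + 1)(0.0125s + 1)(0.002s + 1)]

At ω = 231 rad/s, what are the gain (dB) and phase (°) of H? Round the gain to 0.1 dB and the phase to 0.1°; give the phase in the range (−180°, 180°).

-29.1 dB, -19.5°

At ω = 231 rad/s:
zero (1 + j231·0.05) = 1 + j11.55 → |·| ≈ 11.593, ∠ ≈ 85.05°
zero (1 + j231·0.025) = 1 + j5.775 → |·| ≈ 5.8609, ∠ ≈ 80.18°
pole (1 + j231·0.25) = 1 + j57.75 → |·| ≈ 57.759, ∠ ≈ 89.01°
pole (1 + j231·0.0125) = 1 + j2.8875 → |·| ≈ 3.0558, ∠ ≈ 70.90°
pole (1 + j231·0.002) = 1 + j0.462 → |·| ≈ 1.1016, ∠ ≈ 24.80°
|H| = 0.1 · 11.593 · 5.8609 / (57.759 · 3.0558 · 1.1016) ≈ 0.034946
Gain = 20 log₁₀(0.034946) ≈ -29.13 dB
∠H = (85.05° + 80.18°) − (89.01° + 70.90° + 24.80°) = -19.48°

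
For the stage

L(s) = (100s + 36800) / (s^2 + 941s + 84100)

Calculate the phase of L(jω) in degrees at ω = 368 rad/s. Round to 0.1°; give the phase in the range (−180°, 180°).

Substitute s = j368:
Numerator: 100(j368) + 36800 = 36800 + j36800
Denominator: (j368)^2 + 941(j368) + 84100 = -51324 + j346288
|N| = √(36800² + 36800²) ≈ 52043, ∠N ≈ 45.00°
|D| = √(51324² + 346288²) ≈ 3.5007e+05, ∠D ≈ 98.43°
∠L = 45.00° − 98.43° = -53.43°

-53.4°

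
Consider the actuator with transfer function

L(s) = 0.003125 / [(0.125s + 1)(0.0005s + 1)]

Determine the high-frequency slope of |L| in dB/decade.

Each pole contributes −20 dB/decade at high frequency; each zero contributes +20 dB/decade.
Net: 0 zero(s) − 2 pole(s) → -40 dB/decade.

-40 dB/decade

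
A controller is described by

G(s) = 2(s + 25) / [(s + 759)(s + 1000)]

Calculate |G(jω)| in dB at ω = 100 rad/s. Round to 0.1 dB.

-71.4 dB

At s = jω = j100:
zero (s+25): 25 + j100 → |·| = √(25²+100²) = √10625 ≈ 103.08, ∠ = arctan(100/25) ≈ 75.96°
pole (s+759): 759 + j100 → |·| = √(759²+100²) = √586081 ≈ 765.56, ∠ = arctan(100/759) ≈ 7.51°
pole (s+1000): 1000 + j100 → |·| = √(1000²+100²) = √1010000 ≈ 1005, ∠ = arctan(100/1000) ≈ 5.71°
|G| = 2 · 103.08 / 7.6939e+05 ≈ 0.00026795
Gain = 20 log₁₀(0.00026795) ≈ -71.44 dB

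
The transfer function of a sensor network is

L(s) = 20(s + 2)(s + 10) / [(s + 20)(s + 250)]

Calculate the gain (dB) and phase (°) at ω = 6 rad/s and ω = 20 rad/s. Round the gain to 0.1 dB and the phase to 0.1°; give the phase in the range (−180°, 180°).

ω = 6: -11.0 dB, 84.5°; ω = 20: 2.1 dB, 98.2°

At s = jω = j6:
zero (s+2): 2 + j6 → |·| = √(2²+6²) = √40 ≈ 6.3246, ∠ = arctan(6/2) ≈ 71.57°
zero (s+10): 10 + j6 → |·| = √(10²+6²) = √136 ≈ 11.662, ∠ = arctan(6/10) ≈ 30.96°
pole (s+20): 20 + j6 → |·| = √(20²+6²) = √436 ≈ 20.881, ∠ = arctan(6/20) ≈ 16.70°
pole (s+250): 250 + j6 → |·| = √(250²+6²) = √62536 ≈ 250.07, ∠ = arctan(6/250) ≈ 1.37°
|L| = 20 · 73.757 / 5221.7 ≈ 0.2825
Gain = 20 log₁₀(0.2825) ≈ -10.98 dB
∠L = 102.53° − 18.07° = 84.46°

At s = jω = j20:
zero (s+2): 2 + j20 → |·| = √(2²+20²) = √404 ≈ 20.1, ∠ = arctan(20/2) ≈ 84.29°
zero (s+10): 10 + j20 → |·| = √(10²+20²) = √500 ≈ 22.361, ∠ = arctan(20/10) ≈ 63.43°
pole (s+20): 20 + j20 → |·| = √(20²+20²) = √800 ≈ 28.284, ∠ = arctan(20/20) ≈ 45.00°
pole (s+250): 250 + j20 → |·| = √(250²+20²) = √62900 ≈ 250.8, ∠ = arctan(20/250) ≈ 4.57°
|L| = 20 · 449.46 / 7093.6 ≈ 1.2672
Gain = 20 log₁₀(1.2672) ≈ 2.06 dB
∠L = 147.72° − 49.57° = 98.15°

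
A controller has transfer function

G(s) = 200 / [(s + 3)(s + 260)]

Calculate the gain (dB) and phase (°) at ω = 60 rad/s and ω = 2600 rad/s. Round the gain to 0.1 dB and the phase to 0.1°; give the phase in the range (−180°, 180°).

ω = 60: -38.1 dB, -100.1°; ω = 2600: -90.6 dB, -174.2°

At s = jω = j60:
pole (s+3): 3 + j60 → |·| = √(3²+60²) = √3609 ≈ 60.075, ∠ = arctan(60/3) ≈ 87.14°
pole (s+260): 260 + j60 → |·| = √(260²+60²) = √71200 ≈ 266.83, ∠ = arctan(60/260) ≈ 12.99°
|G| = 200 / 16030 ≈ 0.012477
Gain = 20 log₁₀(0.012477) ≈ -38.08 dB
∠G = 0.00° − 100.13° = -100.13°

At s = jω = j2600:
pole (s+3): 3 + j2600 → |·| = √(3²+2600²) = √6760009 ≈ 2600, ∠ = arctan(2600/3) ≈ 89.93°
pole (s+260): 260 + j2600 → |·| = √(260²+2600²) = √6827600 ≈ 2613, ∠ = arctan(2600/260) ≈ 84.29°
|G| = 200 / 6.7938e+06 ≈ 2.9439e-05
Gain = 20 log₁₀(2.9439e-05) ≈ -90.62 dB
∠G = 0.00° − 174.22° = -174.22°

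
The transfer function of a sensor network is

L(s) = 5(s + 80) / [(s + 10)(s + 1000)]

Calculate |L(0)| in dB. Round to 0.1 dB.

-28.0 dB

L(0) = 5·80 / (10·1000) = 0.04
20 log₁₀(0.04) ≈ -27.96 dB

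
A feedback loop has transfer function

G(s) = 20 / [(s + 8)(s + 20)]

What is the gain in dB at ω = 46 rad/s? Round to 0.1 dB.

-41.4 dB

At s = jω = j46:
pole (s+8): 8 + j46 → |·| = √(8²+46²) = √2180 ≈ 46.69, ∠ = arctan(46/8) ≈ 80.13°
pole (s+20): 20 + j46 → |·| = √(20²+46²) = √2516 ≈ 50.16, ∠ = arctan(46/20) ≈ 66.50°
|G| = 20 / 2342 ≈ 0.0085397
Gain = 20 log₁₀(0.0085397) ≈ -41.37 dB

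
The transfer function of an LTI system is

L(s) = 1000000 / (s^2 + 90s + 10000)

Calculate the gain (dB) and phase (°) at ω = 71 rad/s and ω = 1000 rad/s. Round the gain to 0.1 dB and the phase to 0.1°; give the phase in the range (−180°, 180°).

ω = 71: 41.8 dB, -52.2°; ω = 1000: 0.1 dB, -174.8°

At s = jω = j71:
quadratic: (j71)² + 90·j71 + 10000 = 4959 + j6390 → |·| ≈ 8088.5, ∠ ≈ 52.19°
|L| = 1000000 / 8088.5 ≈ 123.63
Gain = 20 log₁₀(123.63) ≈ 41.84 dB
∠L = 0.00° − 52.19° = -52.19°

At s = jω = j1000:
quadratic: (j1000)² + 90·j1000 + 10000 = -990000 + j90000 → |·| ≈ 9.9408e+05, ∠ ≈ 174.81°
|L| = 1000000 / 9.9408e+05 ≈ 1.006
Gain = 20 log₁₀(1.006) ≈ 0.05 dB
∠L = 0.00° − 174.81° = -174.81°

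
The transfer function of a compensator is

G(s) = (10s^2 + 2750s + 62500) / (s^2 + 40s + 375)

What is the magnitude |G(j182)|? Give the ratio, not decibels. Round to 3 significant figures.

Substitute s = j182:
Numerator: 10(j182)^2 + 2750(j182) + 62500 = -268740 + j500500
Denominator: (j182)^2 + 40(j182) + 375 = -32749 + j7280
|N| = √(268740² + 500500²) ≈ 5.6809e+05, ∠N ≈ 118.23°
|D| = √(32749² + 7280²) ≈ 33548, ∠D ≈ 167.47°
|G| = 5.6809e+05 / 33548 ≈ 16.934

16.9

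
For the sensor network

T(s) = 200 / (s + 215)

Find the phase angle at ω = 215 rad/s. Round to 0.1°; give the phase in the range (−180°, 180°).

-45.0°

Substitute s = j215:
Numerator: 200 = 200 + j0
Denominator: (j215) + 215 = 215 + j215
|N| = √(200² + 0²) ≈ 200, ∠N ≈ 0.00°
|D| = √(215² + 215²) ≈ 304.06, ∠D ≈ 45.00°
∠T = 0.00° − 45.00° = -45.00°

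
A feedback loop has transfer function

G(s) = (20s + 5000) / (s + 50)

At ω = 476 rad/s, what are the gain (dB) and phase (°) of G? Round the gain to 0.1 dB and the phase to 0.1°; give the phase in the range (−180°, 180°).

27.0 dB, -21.7°

Substitute s = j476:
Numerator: 20(j476) + 5000 = 5000 + j9520
Denominator: (j476) + 50 = 50 + j476
|N| = √(5000² + 9520²) ≈ 10753, ∠N ≈ 62.29°
|D| = √(50² + 476²) ≈ 478.62, ∠D ≈ 84.00°
|G| = 10753 / 478.62 ≈ 22.467
Gain = 20 log₁₀(22.467) ≈ 27.03 dB
∠G = 62.29° − 84.00° = -21.71°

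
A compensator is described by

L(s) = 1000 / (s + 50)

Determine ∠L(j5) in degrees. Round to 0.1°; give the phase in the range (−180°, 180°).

Substitute s = j5:
Numerator: 1000 = 1000 + j0
Denominator: (j5) + 50 = 50 + j5
|N| = √(1000² + 0²) ≈ 1000, ∠N ≈ 0.00°
|D| = √(50² + 5²) ≈ 50.249, ∠D ≈ 5.71°
∠L = 0.00° − 5.71° = -5.71°

-5.7°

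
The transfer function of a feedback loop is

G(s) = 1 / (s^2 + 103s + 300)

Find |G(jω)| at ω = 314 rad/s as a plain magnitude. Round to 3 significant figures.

Substitute s = j314:
Numerator: 1 = 1 + j0
Denominator: (j314)^2 + 103(j314) + 300 = -98296 + j32342
|N| = √(1² + 0²) ≈ 1, ∠N ≈ 0.00°
|D| = √(98296² + 32342²) ≈ 1.0348e+05, ∠D ≈ 161.79°
|G| = 1 / 1.0348e+05 ≈ 9.6637e-06

9.66e-06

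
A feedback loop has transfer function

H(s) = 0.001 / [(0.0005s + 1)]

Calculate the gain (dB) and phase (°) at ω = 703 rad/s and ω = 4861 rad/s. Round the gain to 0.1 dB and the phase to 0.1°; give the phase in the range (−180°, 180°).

ω = 703: -60.5 dB, -19.4°; ω = 4861: -68.4 dB, -67.6°

At ω = 703 rad/s:
pole (1 + j703·0.0005) = 1 + j0.3515 → |·| ≈ 1.06, ∠ ≈ 19.37°
|H| = 0.001 · 1 / (1.06) ≈ 0.0009434
Gain = 20 log₁₀(0.0009434) ≈ -60.51 dB
∠H = (0°) − (19.37°) = -19.37°

At ω = 4861 rad/s:
pole (1 + j4861·0.0005) = 1 + j2.4305 → |·| ≈ 2.6282, ∠ ≈ 67.64°
|H| = 0.001 · 1 / (2.6282) ≈ 0.00038049
Gain = 20 log₁₀(0.00038049) ≈ -68.39 dB
∠H = (0°) − (67.64°) = -67.64°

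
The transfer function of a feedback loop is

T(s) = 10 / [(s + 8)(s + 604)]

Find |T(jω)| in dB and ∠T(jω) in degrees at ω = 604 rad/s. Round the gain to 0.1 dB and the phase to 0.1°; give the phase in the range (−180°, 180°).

At s = jω = j604:
pole (s+8): 8 + j604 → |·| = √(8²+604²) = √364880 ≈ 604.05, ∠ = arctan(604/8) ≈ 89.24°
pole (s+604): 604 + j604 → |·| = √(604²+604²) = √729632 ≈ 854.18, ∠ = arctan(604/604) ≈ 45.00°
|T| = 10 / 5.1597e+05 ≈ 1.9381e-05
Gain = 20 log₁₀(1.9381e-05) ≈ -94.25 dB
∠T = 0.00° − 134.24° = -134.24°

-94.3 dB, -134.2°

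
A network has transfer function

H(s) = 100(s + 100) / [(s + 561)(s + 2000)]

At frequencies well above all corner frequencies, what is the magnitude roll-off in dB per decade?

-20 dB/decade

Each pole contributes −20 dB/decade at high frequency; each zero contributes +20 dB/decade.
Net: 1 zero(s) − 2 pole(s) → -20 dB/decade.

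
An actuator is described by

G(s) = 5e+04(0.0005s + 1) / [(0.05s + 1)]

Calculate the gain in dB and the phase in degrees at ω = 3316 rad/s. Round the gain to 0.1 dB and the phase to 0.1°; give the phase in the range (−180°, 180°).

At ω = 3316 rad/s:
zero (1 + j3316·0.0005) = 1 + j1.658 → |·| ≈ 1.9362, ∠ ≈ 58.90°
pole (1 + j3316·0.05) = 1 + j165.8 → |·| ≈ 165.8, ∠ ≈ 89.65°
|G| = 5e+04 · 1.9362 / (165.8) ≈ 583.9
Gain = 20 log₁₀(583.9) ≈ 55.33 dB
∠G = (58.90°) − (89.65°) = -30.75°

55.3 dB, -30.8°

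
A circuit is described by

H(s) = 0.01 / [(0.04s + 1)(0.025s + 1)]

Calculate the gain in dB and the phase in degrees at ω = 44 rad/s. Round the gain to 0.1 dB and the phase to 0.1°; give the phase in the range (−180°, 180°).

-49.6 dB, -108.1°

At ω = 44 rad/s:
pole (1 + j44·0.04) = 1 + j1.76 → |·| ≈ 2.0243, ∠ ≈ 60.40°
pole (1 + j44·0.025) = 1 + j1.1 → |·| ≈ 1.4866, ∠ ≈ 47.73°
|H| = 0.01 · 1 / (2.0243 · 1.4866) ≈ 0.003323
Gain = 20 log₁₀(0.003323) ≈ -49.57 dB
∠H = (0°) − (60.40° + 47.73°) = -108.13°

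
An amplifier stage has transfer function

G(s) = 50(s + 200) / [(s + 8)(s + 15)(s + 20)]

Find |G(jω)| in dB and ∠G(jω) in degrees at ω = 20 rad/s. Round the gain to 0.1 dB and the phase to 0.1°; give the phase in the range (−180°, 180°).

-3.6 dB, -160.6°

At s = jω = j20:
zero (s+200): 200 + j20 → |·| = √(200²+20²) = √40400 ≈ 201, ∠ = arctan(20/200) ≈ 5.71°
pole (s+8): 8 + j20 → |·| = √(8²+20²) = √464 ≈ 21.541, ∠ = arctan(20/8) ≈ 68.20°
pole (s+15): 15 + j20 → |·| = √(15²+20²) = √625 ≈ 25, ∠ = arctan(20/15) ≈ 53.13°
pole (s+20): 20 + j20 → |·| = √(20²+20²) = √800 ≈ 28.284, ∠ = arctan(20/20) ≈ 45.00°
|G| = 50 · 201 / 15232 ≈ 0.6598
Gain = 20 log₁₀(0.6598) ≈ -3.61 dB
∠G = 5.71° − 166.33° = -160.62°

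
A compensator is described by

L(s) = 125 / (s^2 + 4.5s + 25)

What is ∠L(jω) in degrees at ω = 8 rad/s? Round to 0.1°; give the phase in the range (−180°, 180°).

-137.3°

At s = jω = j8:
quadratic: (j8)² + 4.5·j8 + 25 = -39 + j36 → |·| ≈ 53.075, ∠ ≈ 137.29°
∠L = 0.00° − 137.29° = -137.29°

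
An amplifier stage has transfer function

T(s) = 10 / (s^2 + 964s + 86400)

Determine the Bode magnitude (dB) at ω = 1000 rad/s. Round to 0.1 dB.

Substitute s = j1000:
Numerator: 10 = 10 + j0
Denominator: (j1000)^2 + 964(j1000) + 86400 = -913600 + j964000
|N| = √(10² + 0²) ≈ 10, ∠N ≈ 0.00°
|D| = √(913600² + 964000²) ≈ 1.3281e+06, ∠D ≈ 133.46°
|T| = 10 / 1.3281e+06 ≈ 7.5296e-06
Gain = 20 log₁₀(7.5296e-06) ≈ -102.46 dB

-102.5 dB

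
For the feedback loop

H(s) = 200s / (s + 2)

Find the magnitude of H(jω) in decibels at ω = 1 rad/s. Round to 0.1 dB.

39.0 dB

At s = jω = j1:
zero at origin: s = j1 → |·| = 1, ∠ = 90.00°
pole (s+2): 2 + j1 → |·| = √(2²+1²) = √5 ≈ 2.2361, ∠ = arctan(1/2) ≈ 26.57°
|H| = 200 · 1 / 2.2361 ≈ 89.441
Gain = 20 log₁₀(89.441) ≈ 39.03 dB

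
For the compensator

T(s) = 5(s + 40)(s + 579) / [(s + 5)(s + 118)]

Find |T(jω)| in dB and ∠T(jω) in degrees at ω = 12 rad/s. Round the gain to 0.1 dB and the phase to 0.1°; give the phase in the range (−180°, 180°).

37.9 dB, -55.3°

At s = jω = j12:
zero (s+40): 40 + j12 → |·| = √(40²+12²) = √1744 ≈ 41.761, ∠ = arctan(12/40) ≈ 16.70°
zero (s+579): 579 + j12 → |·| = √(579²+12²) = √335385 ≈ 579.12, ∠ = arctan(12/579) ≈ 1.19°
pole (s+5): 5 + j12 → |·| = √(5²+12²) = √169 ≈ 13, ∠ = arctan(12/5) ≈ 67.38°
pole (s+118): 118 + j12 → |·| = √(118²+12²) = √14068 ≈ 118.61, ∠ = arctan(12/118) ≈ 5.81°
|T| = 5 · 24185 / 1541.9 ≈ 78.426
Gain = 20 log₁₀(78.426) ≈ 37.89 dB
∠T = 17.89° − 73.19° = -55.30°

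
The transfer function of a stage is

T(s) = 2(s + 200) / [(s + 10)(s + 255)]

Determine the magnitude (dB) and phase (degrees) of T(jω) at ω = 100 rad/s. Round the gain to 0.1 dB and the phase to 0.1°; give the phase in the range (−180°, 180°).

At s = jω = j100:
zero (s+200): 200 + j100 → |·| = √(200²+100²) = √50000 ≈ 223.61, ∠ = arctan(100/200) ≈ 26.57°
pole (s+10): 10 + j100 → |·| = √(10²+100²) = √10100 ≈ 100.5, ∠ = arctan(100/10) ≈ 84.29°
pole (s+255): 255 + j100 → |·| = √(255²+100²) = √75025 ≈ 273.91, ∠ = arctan(100/255) ≈ 21.41°
|T| = 2 · 223.61 / 27528 ≈ 0.016246
Gain = 20 log₁₀(0.016246) ≈ -35.79 dB
∠T = 26.57° − 105.70° = -79.13°

-35.8 dB, -79.1°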